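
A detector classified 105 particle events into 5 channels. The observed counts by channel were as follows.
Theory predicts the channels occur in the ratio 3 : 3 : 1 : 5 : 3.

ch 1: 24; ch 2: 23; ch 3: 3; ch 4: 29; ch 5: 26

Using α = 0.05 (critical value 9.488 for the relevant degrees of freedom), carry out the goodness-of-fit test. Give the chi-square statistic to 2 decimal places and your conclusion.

Ratio total = 15. Expected counts: 105×3/15 = 21, 105×3/15 = 21, 105×1/15 = 7, 105×5/15 = 35, 105×3/15 = 21.
ch 1: (24 − 21)²/21 = 9/21 = 0.429
ch 2: (23 − 21)²/21 = 4/21 = 0.190
ch 3: (3 − 7)²/7 = 16/7 = 2.286
ch 4: (29 − 35)²/35 = 36/35 = 1.029
ch 5: (26 − 21)²/21 = 25/21 = 1.190
Sum = 5.12
df = 4. Since 5.12 < 9.488, we do not reject H₀.

5.12; do not reject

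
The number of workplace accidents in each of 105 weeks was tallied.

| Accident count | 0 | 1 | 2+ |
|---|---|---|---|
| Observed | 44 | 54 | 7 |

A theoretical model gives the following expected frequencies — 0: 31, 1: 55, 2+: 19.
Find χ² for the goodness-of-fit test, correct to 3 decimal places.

χ² = (44−31)²/31 + (54−55)²/55 + (7−19)²/19
   = 5.4516 + 0.0182 + 7.5789
Sum = 13.049

13.049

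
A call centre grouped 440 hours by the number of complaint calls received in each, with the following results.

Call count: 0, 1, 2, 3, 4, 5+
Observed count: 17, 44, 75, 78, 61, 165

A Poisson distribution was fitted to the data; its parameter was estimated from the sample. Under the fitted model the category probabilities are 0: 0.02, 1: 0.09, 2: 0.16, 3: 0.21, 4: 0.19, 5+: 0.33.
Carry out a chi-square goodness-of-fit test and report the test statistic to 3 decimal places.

Expected counts E_i = n·p_i: 440×0.02 = 8.8, 440×0.09 = 39.6, 440×0.16 = 70.4, 440×0.21 = 92.4, 440×0.19 = 83.6, 440×0.33 = 145.2.
χ² = (17−8.8)²/8.8 + (44−39.6)²/39.6 + (75−70.4)²/70.4 + (78−92.4)²/92.4 + (61−83.6)²/83.6 + (165−145.2)²/145.2
   = 7.6409 + 0.4889 + 0.3006 + 2.2442 + 6.1096 + 2.7000
Sum = 19.484

19.484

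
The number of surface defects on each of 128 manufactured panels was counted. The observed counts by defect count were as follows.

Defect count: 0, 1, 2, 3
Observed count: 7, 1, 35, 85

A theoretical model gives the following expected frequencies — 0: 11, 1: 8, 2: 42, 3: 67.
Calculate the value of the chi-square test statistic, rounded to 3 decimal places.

χ² = (7−11)²/11 + (1−8)²/8 + (35−42)²/42 + (85−67)²/67
   = 1.4545 + 6.1250 + 1.1667 + 4.8358
Sum = 13.582

13.582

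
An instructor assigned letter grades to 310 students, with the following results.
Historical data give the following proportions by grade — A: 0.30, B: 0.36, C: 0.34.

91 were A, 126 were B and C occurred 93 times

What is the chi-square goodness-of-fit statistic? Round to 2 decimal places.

3.36

Expected counts E_i = n·p_i: 310×0.30 = 93, 310×0.36 = 111.6, 310×0.34 = 105.4.
χ² = (91−93)²/93 + (126−111.6)²/111.6 + (93−105.4)²/105.4
   = 0.043 + 1.858 + 1.459
Sum = 3.36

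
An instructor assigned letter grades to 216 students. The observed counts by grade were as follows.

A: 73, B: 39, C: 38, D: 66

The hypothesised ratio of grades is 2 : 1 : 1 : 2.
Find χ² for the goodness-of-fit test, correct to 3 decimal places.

0.875

Ratio total = 6. Expected counts: 216×2/6 = 72, 216×1/6 = 36, 216×1/6 = 36, 216×2/6 = 72.
A: (73 − 72)²/72 = 1/72 = 0.0139
B: (39 − 36)²/36 = 9/36 = 0.2500
C: (38 − 36)²/36 = 4/36 = 0.1111
D: (66 − 72)²/72 = 36/72 = 0.5000
Sum = 0.875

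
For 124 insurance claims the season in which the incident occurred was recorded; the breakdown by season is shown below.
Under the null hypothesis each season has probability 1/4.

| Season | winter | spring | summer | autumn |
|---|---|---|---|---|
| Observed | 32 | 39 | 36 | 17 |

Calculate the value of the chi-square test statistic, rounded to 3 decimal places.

Expected count for each of the 4 categories: 124/4 = 31.
winter: (32 − 31)²/31 = 1/31 = 0.0323
spring: (39 − 31)²/31 = 64/31 = 2.0645
summer: (36 − 31)²/31 = 25/31 = 0.8065
autumn: (17 − 31)²/31 = 196/31 = 6.3226
Sum = 9.226

9.226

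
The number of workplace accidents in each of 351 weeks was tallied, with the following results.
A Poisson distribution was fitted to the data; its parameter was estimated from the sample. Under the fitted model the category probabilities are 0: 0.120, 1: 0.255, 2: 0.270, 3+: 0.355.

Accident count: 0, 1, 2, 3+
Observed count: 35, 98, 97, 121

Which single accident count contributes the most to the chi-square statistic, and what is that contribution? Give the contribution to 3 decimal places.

Expected counts E_i = n·p_i: 351×0.120 = 42.12, 351×0.255 = 89.505, 351×0.270 = 94.77, 351×0.355 = 124.605.
0: (35 − 42.12)²/42.12 = 50.6944/42.12 = 1.2036
1: (98 − 89.505)²/89.505 = 72.165025/89.505 = 0.8063
2: (97 − 94.77)²/94.77 = 4.9729/94.77 = 0.0525
3+: (121 − 124.605)²/124.605 = 12.996025/124.605 = 0.1043
The largest term is for 0: 1.204.

0, 1.204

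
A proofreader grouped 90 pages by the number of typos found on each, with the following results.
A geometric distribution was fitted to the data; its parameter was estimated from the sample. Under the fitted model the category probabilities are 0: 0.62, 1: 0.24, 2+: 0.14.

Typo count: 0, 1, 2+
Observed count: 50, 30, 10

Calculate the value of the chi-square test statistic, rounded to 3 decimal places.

4.406

Expected counts E_i = n·p_i: 90×0.62 = 55.8, 90×0.24 = 21.6, 90×0.14 = 12.6.
cat         O        E   (O−E)²/E
0          50     55.8     0.6029
1          30     21.6     3.2667
2+         10     12.6     0.5365
Sum = 4.406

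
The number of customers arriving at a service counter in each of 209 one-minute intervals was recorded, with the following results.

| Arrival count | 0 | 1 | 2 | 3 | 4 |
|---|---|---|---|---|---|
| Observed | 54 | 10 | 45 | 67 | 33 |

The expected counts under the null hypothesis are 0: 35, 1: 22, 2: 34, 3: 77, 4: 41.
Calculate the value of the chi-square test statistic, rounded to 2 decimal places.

23.28

χ² = (54−35)²/35 + (10−22)²/22 + (45−34)²/34 + (67−77)²/77 + (33−41)²/41
   = 10.314 + 6.545 + 3.559 + 1.299 + 1.561
Sum = 23.28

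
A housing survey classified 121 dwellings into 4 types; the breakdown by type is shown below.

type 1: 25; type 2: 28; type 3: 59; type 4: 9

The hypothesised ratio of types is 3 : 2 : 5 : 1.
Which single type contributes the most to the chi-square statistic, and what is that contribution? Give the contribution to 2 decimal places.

Ratio total = 11. Expected counts: 121×3/11 = 33, 121×2/11 = 22, 121×5/11 = 55, 121×1/11 = 11.
type 1: (25 − 33)²/33 = 64/33 = 1.939
type 2: (28 − 22)²/22 = 36/22 = 1.636
type 3: (59 − 55)²/55 = 16/55 = 0.291
type 4: (9 − 11)²/11 = 4/11 = 0.364
The largest term is for type 1: 1.94.

type 1, 1.94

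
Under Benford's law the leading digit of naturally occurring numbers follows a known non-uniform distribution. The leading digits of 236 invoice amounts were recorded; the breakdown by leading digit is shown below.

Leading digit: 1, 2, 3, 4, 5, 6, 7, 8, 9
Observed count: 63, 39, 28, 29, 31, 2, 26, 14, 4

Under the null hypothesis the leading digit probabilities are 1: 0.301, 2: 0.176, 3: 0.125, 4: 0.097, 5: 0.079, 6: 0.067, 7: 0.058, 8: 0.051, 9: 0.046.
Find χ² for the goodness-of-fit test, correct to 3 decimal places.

Expected counts E_i = n·p_i: 236×0.301 = 71.036, 236×0.176 = 41.536, 236×0.125 = 29.5, 236×0.097 = 22.892, 236×0.079 = 18.644, 236×0.067 = 15.812, 236×0.058 = 13.688, 236×0.051 = 12.036, 236×0.046 = 10.856.
1: (63 − 71.036)²/71.036 = 64.577296/71.036 = 0.9091
2: (39 − 41.536)²/41.536 = 6.431296/41.536 = 0.1548
3: (28 − 29.5)²/29.5 = 2.25/29.5 = 0.0763
4: (29 − 22.892)²/22.892 = 37.307664/22.892 = 1.6297
5: (31 − 18.644)²/18.644 = 152.670736/18.644 = 8.1887
6: (2 − 15.812)²/15.812 = 190.771344/15.812 = 12.0650
7: (26 − 13.688)²/13.688 = 151.585344/13.688 = 11.0743
8: (14 − 12.036)²/12.036 = 3.857296/12.036 = 0.3205
9: (4 − 10.856)²/10.856 = 47.004736/10.856 = 4.3298
Sum = 38.748

38.748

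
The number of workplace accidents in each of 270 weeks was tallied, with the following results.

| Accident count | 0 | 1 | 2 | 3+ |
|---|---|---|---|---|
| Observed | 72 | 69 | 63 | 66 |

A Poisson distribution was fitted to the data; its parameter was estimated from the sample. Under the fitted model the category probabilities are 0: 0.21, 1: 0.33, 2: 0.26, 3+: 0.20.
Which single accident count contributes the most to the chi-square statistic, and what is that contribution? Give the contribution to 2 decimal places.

1, 4.53

Expected counts E_i = n·p_i: 270×0.21 = 56.7, 270×0.33 = 89.1, 270×0.26 = 70.2, 270×0.20 = 54.
cat         O        E   (O−E)²/E
0          72     56.7      4.129
1          69     89.1      4.534
2          63     70.2      0.738
3+         66       54      2.667
The largest term is for 1: 4.53.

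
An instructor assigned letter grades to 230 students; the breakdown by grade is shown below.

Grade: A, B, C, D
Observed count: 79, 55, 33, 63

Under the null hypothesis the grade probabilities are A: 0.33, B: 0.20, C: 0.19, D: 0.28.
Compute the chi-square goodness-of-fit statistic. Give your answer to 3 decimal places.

Expected counts E_i = n·p_i: 230×0.33 = 75.9, 230×0.20 = 46, 230×0.19 = 43.7, 230×0.28 = 64.4.
cat         O        E   (O−E)²/E
A          79     75.9     0.1266
B          55       46     1.7609
C          33     43.7     2.6199
D          63     64.4     0.0304
Sum = 4.538

4.538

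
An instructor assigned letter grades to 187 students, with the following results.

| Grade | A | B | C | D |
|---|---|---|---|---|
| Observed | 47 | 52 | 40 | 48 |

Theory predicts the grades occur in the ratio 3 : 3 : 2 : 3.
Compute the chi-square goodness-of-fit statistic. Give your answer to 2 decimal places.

1.57

Ratio total = 11. Expected counts: 187×3/11 = 51, 187×3/11 = 51, 187×2/11 = 34, 187×3/11 = 51.
χ² = (47−51)²/51 + (52−51)²/51 + (40−34)²/34 + (48−51)²/51
   = 0.314 + 0.020 + 1.059 + 0.176
Sum = 1.57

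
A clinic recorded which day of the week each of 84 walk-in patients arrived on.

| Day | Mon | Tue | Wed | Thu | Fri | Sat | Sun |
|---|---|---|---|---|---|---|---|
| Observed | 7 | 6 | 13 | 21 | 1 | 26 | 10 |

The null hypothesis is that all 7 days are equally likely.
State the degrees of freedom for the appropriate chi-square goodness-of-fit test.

There are k = 7 categories and no parameters were estimated from the data, so df = 7 − 1 = 6.

6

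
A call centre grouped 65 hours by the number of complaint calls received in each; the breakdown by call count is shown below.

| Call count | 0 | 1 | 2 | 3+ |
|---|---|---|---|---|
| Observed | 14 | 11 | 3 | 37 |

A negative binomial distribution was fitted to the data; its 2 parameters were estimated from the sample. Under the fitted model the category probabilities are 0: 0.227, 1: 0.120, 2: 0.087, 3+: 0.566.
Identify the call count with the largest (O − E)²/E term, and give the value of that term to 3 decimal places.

1, 1.313

Expected counts E_i = n·p_i: 65×0.227 = 14.755, 65×0.120 = 7.8, 65×0.087 = 5.655, 65×0.566 = 36.79.
0: (14 − 14.755)²/14.755 = 0.570025/14.755 = 0.0386
1: (11 − 7.8)²/7.8 = 10.24/7.8 = 1.3128
2: (3 − 5.655)²/5.655 = 7.049025/5.655 = 1.2465
3+: (37 − 36.79)²/36.79 = 0.0441/36.79 = 0.0012
The largest term is for 1: 1.313.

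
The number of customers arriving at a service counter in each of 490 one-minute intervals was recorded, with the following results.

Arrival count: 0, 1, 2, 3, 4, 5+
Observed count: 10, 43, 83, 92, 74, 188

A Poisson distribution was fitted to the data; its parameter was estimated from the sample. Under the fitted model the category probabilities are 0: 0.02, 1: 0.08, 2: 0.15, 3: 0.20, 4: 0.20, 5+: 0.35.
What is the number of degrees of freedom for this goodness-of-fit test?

4

There are k = 6 categories and 1 parameter estimated from the data, so df = 6 − 1 − 1 = 4.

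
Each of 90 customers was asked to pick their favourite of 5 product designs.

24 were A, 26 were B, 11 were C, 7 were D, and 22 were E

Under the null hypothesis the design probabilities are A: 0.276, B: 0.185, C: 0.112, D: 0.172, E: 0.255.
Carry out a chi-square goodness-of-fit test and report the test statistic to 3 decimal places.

10.048

Expected counts E_i = n·p_i: 90×0.276 = 24.84, 90×0.185 = 16.65, 90×0.112 = 10.08, 90×0.172 = 15.48, 90×0.255 = 22.95.
A: (24 − 24.84)²/24.84 = 0.7056/24.84 = 0.0284
B: (26 − 16.65)²/16.65 = 87.4225/16.65 = 5.2506
C: (11 − 10.08)²/10.08 = 0.8464/10.08 = 0.0840
D: (7 − 15.48)²/15.48 = 71.9104/15.48 = 4.6454
E: (22 − 22.95)²/22.95 = 0.9025/22.95 = 0.0393
Sum = 10.048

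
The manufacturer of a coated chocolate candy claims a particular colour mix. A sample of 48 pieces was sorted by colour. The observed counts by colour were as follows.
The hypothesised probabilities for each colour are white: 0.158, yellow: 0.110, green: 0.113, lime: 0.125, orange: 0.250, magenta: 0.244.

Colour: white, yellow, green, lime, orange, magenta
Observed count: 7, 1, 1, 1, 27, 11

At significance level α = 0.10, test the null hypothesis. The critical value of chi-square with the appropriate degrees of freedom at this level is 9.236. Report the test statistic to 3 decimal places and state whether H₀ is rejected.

30.083; reject

Expected counts E_i = n·p_i: 48×0.158 = 7.584, 48×0.110 = 5.28, 48×0.113 = 5.424, 48×0.125 = 6, 48×0.250 = 12, 48×0.244 = 11.712.
cat          O        E   (O−E)²/E
white        7    7.584     0.0450
yellow       1     5.28     3.4694
green        1    5.424     3.6084
lime         1        6     4.1667
orange      27       12    18.7500
magenta     11   11.712     0.0433
Sum = 30.083
df = 5. Since 30.083 > 9.236, we reject H₀.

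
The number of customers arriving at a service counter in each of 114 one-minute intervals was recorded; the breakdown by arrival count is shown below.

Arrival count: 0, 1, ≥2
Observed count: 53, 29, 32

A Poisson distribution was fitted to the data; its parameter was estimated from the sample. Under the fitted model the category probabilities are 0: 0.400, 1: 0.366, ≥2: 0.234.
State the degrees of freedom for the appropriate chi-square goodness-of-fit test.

There are k = 3 categories and 1 parameter estimated from the data, so df = 3 − 1 − 1 = 1.

1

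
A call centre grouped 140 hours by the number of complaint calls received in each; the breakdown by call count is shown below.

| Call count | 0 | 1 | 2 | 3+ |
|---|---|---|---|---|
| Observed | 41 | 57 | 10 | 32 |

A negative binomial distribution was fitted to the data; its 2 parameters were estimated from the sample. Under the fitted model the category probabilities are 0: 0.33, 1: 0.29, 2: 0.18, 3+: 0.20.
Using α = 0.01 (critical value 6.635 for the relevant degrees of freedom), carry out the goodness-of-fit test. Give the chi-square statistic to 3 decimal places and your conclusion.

Expected counts E_i = n·p_i: 140×0.33 = 46.2, 140×0.29 = 40.6, 140×0.18 = 25.2, 140×0.20 = 28.
χ² = (41−46.2)²/46.2 + (57−40.6)²/40.6 + (10−25.2)²/25.2 + (32−28)²/28
   = 0.5853 + 6.6246 + 9.1683 + 0.5714
Sum = 16.950
df = 1. Since 16.950 > 6.635, we reject H₀.

16.950; reject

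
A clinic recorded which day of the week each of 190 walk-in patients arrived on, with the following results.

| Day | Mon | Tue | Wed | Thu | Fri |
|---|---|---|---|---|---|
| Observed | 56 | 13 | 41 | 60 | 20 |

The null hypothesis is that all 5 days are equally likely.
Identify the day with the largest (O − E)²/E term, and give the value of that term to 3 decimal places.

Expected count for each of the 5 categories: 190/5 = 38.
Mon: (56 − 38)²/38 = 324/38 = 8.5263
Tue: (13 − 38)²/38 = 625/38 = 16.4474
Wed: (41 − 38)²/38 = 9/38 = 0.2368
Thu: (60 − 38)²/38 = 484/38 = 12.7368
Fri: (20 − 38)²/38 = 324/38 = 8.5263
The largest term is for Tue: 16.447.

Tue, 16.447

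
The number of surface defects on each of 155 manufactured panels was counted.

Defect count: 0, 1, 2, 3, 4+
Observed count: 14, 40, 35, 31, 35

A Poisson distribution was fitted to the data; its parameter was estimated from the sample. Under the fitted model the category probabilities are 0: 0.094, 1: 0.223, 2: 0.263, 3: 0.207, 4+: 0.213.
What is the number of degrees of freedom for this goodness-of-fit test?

There are k = 5 categories and 1 parameter estimated from the data, so df = 5 − 1 − 1 = 3.

3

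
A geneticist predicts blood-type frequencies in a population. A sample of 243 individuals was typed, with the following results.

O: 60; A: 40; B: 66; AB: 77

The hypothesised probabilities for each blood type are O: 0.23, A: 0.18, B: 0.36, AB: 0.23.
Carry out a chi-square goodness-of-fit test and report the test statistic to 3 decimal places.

13.870

Expected counts E_i = n·p_i: 243×0.23 = 55.89, 243×0.18 = 43.74, 243×0.36 = 87.48, 243×0.23 = 55.89.
χ² = (60−55.89)²/55.89 + (40−43.74)²/43.74 + (66−87.48)²/87.48 + (77−55.89)²/55.89
   = 0.3022 + 0.3198 + 5.2742 + 7.9734
Sum = 13.870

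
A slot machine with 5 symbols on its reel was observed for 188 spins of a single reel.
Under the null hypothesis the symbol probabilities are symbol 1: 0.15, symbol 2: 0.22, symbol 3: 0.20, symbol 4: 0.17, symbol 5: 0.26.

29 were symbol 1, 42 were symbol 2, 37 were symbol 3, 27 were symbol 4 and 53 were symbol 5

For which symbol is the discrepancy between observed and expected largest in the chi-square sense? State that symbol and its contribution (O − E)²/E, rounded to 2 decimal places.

Expected counts E_i = n·p_i: 188×0.15 = 28.2, 188×0.22 = 41.36, 188×0.20 = 37.6, 188×0.17 = 31.96, 188×0.26 = 48.88.
symbol 1: (29 − 28.2)²/28.2 = 0.64/28.2 = 0.023
symbol 2: (42 − 41.36)²/41.36 = 0.4096/41.36 = 0.010
symbol 3: (37 − 37.6)²/37.6 = 0.36/37.6 = 0.010
symbol 4: (27 − 31.96)²/31.96 = 24.6016/31.96 = 0.770
symbol 5: (53 − 48.88)²/48.88 = 16.9744/48.88 = 0.347
The largest term is for symbol 4: 0.77.

symbol 4, 0.77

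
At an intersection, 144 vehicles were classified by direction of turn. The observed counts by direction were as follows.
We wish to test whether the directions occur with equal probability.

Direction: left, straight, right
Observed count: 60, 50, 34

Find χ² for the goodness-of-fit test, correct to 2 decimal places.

Expected count for each of the 3 categories: 144/3 = 48.
left: (60 − 48)²/48 = 144/48 = 3.000
straight: (50 − 48)²/48 = 4/48 = 0.083
right: (34 − 48)²/48 = 196/48 = 4.083
Sum = 7.17

7.17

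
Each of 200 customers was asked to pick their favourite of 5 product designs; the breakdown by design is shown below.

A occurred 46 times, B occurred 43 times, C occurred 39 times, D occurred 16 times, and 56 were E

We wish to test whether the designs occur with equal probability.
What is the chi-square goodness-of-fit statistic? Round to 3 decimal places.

Under H₀ each category has probability 1/5, so each expected count is 200/5 = 40.
cat         O        E   (O−E)²/E
A          46       40     0.9000
B          43       40     0.2250
C          39       40     0.0250
D          16       40    14.4000
E          56       40     6.4000
Sum = 21.950

21.950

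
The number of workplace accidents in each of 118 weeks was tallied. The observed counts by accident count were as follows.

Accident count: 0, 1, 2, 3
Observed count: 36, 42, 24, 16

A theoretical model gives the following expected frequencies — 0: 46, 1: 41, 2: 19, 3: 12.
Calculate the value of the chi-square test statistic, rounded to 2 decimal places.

χ² = (36−46)²/46 + (42−41)²/41 + (24−19)²/19 + (16−12)²/12
   = 2.174 + 0.024 + 1.316 + 1.333
Sum = 4.85

4.85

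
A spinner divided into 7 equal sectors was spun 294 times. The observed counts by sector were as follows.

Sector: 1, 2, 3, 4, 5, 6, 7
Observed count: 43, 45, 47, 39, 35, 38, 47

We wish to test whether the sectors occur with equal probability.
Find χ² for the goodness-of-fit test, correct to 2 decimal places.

3.19

Expected count for each of the 7 categories: 294/7 = 42.
χ² = (43−42)²/42 + (45−42)²/42 + (47−42)²/42 + (39−42)²/42 + (35−42)²/42 + (38−42)²/42 + (47−42)²/42
   = 0.024 + 0.214 + 0.595 + 0.214 + 1.167 + 0.381 + 0.595
Sum = 3.19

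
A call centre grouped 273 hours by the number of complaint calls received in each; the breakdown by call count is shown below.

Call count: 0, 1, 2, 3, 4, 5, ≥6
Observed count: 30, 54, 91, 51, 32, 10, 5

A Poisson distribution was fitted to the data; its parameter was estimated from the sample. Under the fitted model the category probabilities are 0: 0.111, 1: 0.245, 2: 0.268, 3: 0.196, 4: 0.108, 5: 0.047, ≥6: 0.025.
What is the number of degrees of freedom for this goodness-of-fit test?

There are k = 7 categories and 1 parameter estimated from the data, so df = 7 − 1 − 1 = 5.

5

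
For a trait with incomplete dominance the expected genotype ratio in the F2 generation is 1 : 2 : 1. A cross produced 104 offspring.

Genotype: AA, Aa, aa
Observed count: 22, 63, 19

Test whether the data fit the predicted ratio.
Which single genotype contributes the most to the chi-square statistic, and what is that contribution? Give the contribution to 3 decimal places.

Ratio total = 4. Expected counts: 104×1/4 = 26, 104×2/4 = 52, 104×1/4 = 26.
cat         O        E   (O−E)²/E
AA         22       26     0.6154
Aa         63       52     2.3269
aa         19       26     1.8846
The largest term is for Aa: 2.327.

Aa, 2.327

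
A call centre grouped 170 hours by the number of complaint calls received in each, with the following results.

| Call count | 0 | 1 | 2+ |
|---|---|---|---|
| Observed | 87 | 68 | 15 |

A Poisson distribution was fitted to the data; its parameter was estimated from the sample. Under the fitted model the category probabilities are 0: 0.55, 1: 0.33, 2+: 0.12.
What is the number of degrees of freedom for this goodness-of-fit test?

There are k = 3 categories and 1 parameter estimated from the data, so df = 3 − 1 − 1 = 1.

1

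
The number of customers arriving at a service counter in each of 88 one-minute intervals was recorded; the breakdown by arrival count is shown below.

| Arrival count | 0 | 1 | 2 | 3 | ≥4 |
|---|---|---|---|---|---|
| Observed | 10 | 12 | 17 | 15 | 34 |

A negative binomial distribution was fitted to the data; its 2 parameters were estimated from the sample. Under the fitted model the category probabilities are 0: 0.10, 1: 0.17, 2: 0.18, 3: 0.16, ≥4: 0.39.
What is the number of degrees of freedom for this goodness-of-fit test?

There are k = 5 categories and 2 parameters estimated from the data, so df = 5 − 1 − 2 = 2.

2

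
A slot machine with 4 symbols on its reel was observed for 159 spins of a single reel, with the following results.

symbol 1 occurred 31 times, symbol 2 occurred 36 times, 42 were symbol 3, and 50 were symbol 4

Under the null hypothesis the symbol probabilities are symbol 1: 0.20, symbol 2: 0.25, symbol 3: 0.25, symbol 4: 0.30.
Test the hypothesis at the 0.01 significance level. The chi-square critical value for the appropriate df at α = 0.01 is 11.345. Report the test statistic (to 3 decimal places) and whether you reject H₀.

Expected counts E_i = n·p_i: 159×0.20 = 31.8, 159×0.25 = 39.75, 159×0.25 = 39.75, 159×0.30 = 47.7.
symbol 1: (31 − 31.8)²/31.8 = 0.64/31.8 = 0.0201
symbol 2: (36 − 39.75)²/39.75 = 14.0625/39.75 = 0.3538
symbol 3: (42 − 39.75)²/39.75 = 5.0625/39.75 = 0.1274
symbol 4: (50 − 47.7)²/47.7 = 5.29/47.7 = 0.1109
Sum = 0.612
df = 3. Since 0.612 < 11.345, we do not reject H₀.

0.612; do not reject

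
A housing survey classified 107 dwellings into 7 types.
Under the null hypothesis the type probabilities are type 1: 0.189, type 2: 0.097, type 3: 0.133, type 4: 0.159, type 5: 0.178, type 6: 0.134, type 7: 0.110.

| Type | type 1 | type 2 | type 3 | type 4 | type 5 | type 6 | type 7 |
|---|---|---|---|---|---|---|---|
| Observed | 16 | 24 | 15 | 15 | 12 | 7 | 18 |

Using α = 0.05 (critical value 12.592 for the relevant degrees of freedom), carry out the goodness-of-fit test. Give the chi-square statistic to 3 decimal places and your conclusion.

28.697; reject

Expected counts E_i = n·p_i: 107×0.189 = 20.223, 107×0.097 = 10.379, 107×0.133 = 14.231, 107×0.159 = 17.013, 107×0.178 = 19.046, 107×0.134 = 14.338, 107×0.110 = 11.77.
χ² = (16−20.223)²/20.223 + (24−10.379)²/10.379 + (15−14.231)²/14.231 + (15−17.013)²/17.013 + (12−19.046)²/19.046 + (7−14.338)²/14.338 + (18−11.77)²/11.77
   = 0.8819 + 17.8757 + 0.0416 + 0.2382 + 2.6066 + 3.7555 + 3.2976
Sum = 28.697
df = 6. Since 28.697 > 12.592, we reject H₀.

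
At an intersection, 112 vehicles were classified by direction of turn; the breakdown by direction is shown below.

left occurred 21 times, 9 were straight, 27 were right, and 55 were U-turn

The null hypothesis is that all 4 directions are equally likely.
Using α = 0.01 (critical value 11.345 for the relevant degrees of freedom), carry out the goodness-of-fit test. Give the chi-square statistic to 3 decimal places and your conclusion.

40.714; reject

Expected count for each of the 4 categories: 112/4 = 28.
cat           O        E   (O−E)²/E
left         21       28     1.7500
straight      9       28    12.8929
right        27       28     0.0357
U-turn       55       28    26.0357
Sum = 40.714
df = 3. Since 40.714 > 11.345, we reject H₀.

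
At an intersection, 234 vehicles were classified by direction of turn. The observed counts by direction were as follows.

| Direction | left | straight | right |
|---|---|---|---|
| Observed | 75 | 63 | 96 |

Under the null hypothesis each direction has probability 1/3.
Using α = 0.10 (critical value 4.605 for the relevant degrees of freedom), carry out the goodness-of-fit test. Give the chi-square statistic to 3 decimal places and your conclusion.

7.154; reject

Under H₀ each category has probability 1/3, so each expected count is 234/3 = 78.
χ² = (75−78)²/78 + (63−78)²/78 + (96−78)²/78
   = 0.1154 + 2.8846 + 4.1538
Sum = 7.154
df = 2. Since 7.154 > 4.605, we reject H₀.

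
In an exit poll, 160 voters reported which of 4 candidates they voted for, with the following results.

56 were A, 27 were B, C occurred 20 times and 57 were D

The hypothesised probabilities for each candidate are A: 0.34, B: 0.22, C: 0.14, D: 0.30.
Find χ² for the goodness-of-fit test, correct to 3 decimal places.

3.902

Expected counts E_i = n·p_i: 160×0.34 = 54.4, 160×0.22 = 35.2, 160×0.14 = 22.4, 160×0.30 = 48.
A: (56 − 54.4)²/54.4 = 2.56/54.4 = 0.0471
B: (27 − 35.2)²/35.2 = 67.24/35.2 = 1.9102
C: (20 − 22.4)²/22.4 = 5.76/22.4 = 0.2571
D: (57 − 48)²/48 = 81/48 = 1.6875
Sum = 3.902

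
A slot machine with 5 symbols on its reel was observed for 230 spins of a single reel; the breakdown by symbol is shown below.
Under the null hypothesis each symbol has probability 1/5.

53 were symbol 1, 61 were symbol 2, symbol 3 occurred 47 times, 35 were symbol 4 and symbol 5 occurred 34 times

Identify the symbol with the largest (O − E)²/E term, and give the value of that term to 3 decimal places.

Expected count for each of the 5 categories: 230/5 = 46.
symbol 1: (53 − 46)²/46 = 49/46 = 1.0652
symbol 2: (61 − 46)²/46 = 225/46 = 4.8913
symbol 3: (47 − 46)²/46 = 1/46 = 0.0217
symbol 4: (35 − 46)²/46 = 121/46 = 2.6304
symbol 5: (34 − 46)²/46 = 144/46 = 3.1304
The largest term is for symbol 2: 4.891.

symbol 2, 4.891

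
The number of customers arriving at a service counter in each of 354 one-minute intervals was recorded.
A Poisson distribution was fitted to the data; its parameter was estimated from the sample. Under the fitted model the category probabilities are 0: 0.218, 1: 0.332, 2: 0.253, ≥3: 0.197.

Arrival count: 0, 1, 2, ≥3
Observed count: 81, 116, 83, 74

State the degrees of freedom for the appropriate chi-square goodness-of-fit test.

There are k = 4 categories and 1 parameter estimated from the data, so df = 4 − 1 − 1 = 2.

2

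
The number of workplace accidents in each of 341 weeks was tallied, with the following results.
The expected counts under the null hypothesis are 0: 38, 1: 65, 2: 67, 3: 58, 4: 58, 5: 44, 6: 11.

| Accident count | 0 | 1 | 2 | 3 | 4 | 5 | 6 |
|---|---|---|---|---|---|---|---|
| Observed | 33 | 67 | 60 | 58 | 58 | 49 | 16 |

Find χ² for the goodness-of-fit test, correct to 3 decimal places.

χ² = (33−38)²/38 + (67−65)²/65 + (60−67)²/67 + (58−58)²/58 + (58−58)²/58 + (49−44)²/44 + (16−11)²/11
   = 0.6579 + 0.0615 + 0.7313 + 0.0000 + 0.0000 + 0.5682 + 2.2727
Sum = 4.292

4.292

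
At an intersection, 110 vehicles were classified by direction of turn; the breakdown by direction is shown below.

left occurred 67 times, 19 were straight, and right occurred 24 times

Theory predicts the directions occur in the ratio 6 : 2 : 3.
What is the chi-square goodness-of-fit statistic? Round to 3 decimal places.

Ratio total = 11. Expected counts: 110×6/11 = 60, 110×2/11 = 20, 110×3/11 = 30.
χ² = (67−60)²/60 + (19−20)²/20 + (24−30)²/30
   = 0.8167 + 0.0500 + 1.2000
Sum = 2.067

2.067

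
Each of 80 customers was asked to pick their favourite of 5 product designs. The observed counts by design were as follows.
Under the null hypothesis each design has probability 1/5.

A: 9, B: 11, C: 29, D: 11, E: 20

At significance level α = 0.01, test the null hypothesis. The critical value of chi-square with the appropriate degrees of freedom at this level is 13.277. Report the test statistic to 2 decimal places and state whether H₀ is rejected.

Expected count for each of the 5 categories: 80/5 = 16.
χ² = (9−16)²/16 + (11−16)²/16 + (29−16)²/16 + (11−16)²/16 + (20−16)²/16
   = 3.063 + 1.563 + 10.563 + 1.563 + 1.000
Sum = 17.75
df = 4. Since 17.75 > 13.277, we reject H₀.

17.75; reject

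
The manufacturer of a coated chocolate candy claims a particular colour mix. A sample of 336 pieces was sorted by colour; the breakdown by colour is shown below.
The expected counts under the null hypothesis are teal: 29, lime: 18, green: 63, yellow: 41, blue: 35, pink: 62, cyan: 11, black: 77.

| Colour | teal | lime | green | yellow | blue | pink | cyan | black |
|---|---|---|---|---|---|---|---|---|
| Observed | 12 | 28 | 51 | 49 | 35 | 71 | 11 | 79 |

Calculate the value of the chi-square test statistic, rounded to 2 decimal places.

χ² = (12−29)²/29 + (28−18)²/18 + (51−63)²/63 + (49−41)²/41 + (35−35)²/35 + (71−62)²/62 + (11−11)²/11 + (79−77)²/77
   = 9.966 + 5.556 + 2.286 + 1.561 + 0.000 + 1.306 + 0.000 + 0.052
Sum = 20.73

20.73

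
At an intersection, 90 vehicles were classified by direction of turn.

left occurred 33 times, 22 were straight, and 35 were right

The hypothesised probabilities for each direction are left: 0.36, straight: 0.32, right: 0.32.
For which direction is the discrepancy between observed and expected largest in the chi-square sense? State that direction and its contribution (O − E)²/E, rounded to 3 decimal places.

Expected counts E_i = n·p_i: 90×0.36 = 32.4, 90×0.32 = 28.8, 90×0.32 = 28.8.
cat           O        E   (O−E)²/E
left         33     32.4     0.0111
straight     22     28.8     1.6056
right        35     28.8     1.3347
The largest term is for straight: 1.606.

straight, 1.606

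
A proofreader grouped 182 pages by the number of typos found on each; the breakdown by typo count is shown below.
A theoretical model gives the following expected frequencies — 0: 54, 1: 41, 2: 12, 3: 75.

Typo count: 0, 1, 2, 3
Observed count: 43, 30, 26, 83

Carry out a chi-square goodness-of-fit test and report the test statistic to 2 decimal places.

22.38

χ² = (43−54)²/54 + (30−41)²/41 + (26−12)²/12 + (83−75)²/75
   = 2.241 + 2.951 + 16.333 + 0.853
Sum = 22.38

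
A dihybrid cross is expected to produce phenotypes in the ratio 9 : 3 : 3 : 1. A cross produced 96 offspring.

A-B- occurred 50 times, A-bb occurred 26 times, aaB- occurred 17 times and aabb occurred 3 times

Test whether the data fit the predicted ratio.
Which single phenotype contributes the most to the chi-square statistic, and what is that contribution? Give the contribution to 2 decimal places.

A-bb, 3.56

Ratio total = 16. Expected counts: 96×9/16 = 54, 96×3/16 = 18, 96×3/16 = 18, 96×1/16 = 6.
A-B-: (50 − 54)²/54 = 16/54 = 0.296
A-bb: (26 − 18)²/18 = 64/18 = 3.556
aaB-: (17 − 18)²/18 = 1/18 = 0.056
aabb: (3 − 6)²/6 = 9/6 = 1.500
The largest term is for A-bb: 3.56.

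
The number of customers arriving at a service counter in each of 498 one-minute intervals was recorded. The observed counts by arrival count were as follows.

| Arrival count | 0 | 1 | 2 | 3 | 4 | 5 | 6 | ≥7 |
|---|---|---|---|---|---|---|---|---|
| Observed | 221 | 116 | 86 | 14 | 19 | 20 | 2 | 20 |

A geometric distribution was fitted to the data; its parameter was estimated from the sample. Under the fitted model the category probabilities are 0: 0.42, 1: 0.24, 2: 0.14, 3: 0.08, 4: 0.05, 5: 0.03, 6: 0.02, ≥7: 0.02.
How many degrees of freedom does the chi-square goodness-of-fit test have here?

6

There are k = 8 categories and 1 parameter estimated from the data, so df = 8 − 1 − 1 = 6.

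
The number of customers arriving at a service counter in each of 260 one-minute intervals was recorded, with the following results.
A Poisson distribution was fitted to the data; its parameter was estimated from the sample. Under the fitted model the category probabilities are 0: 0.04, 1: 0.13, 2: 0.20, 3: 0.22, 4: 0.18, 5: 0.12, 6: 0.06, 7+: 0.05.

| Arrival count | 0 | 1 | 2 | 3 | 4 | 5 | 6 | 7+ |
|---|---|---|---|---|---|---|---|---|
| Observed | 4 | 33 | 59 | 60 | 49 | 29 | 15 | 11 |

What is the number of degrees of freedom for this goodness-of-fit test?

6

There are k = 8 categories and 1 parameter estimated from the data, so df = 8 − 1 − 1 = 6.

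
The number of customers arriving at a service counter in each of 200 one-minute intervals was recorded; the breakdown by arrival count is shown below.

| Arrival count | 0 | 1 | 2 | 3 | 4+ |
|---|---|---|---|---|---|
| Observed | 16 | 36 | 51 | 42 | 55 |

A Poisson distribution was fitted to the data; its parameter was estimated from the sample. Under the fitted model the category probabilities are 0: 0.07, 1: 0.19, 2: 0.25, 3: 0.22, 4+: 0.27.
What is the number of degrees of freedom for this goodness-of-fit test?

There are k = 5 categories and 1 parameter estimated from the data, so df = 5 − 1 − 1 = 3.

3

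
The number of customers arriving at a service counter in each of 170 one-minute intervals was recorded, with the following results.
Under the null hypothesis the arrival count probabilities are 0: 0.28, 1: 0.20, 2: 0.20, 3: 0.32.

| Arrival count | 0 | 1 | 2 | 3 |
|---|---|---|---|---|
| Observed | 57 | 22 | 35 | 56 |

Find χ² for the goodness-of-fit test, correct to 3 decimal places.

6.168

Expected counts E_i = n·p_i: 170×0.28 = 47.6, 170×0.20 = 34, 170×0.20 = 34, 170×0.32 = 54.4.
cat         O        E   (O−E)²/E
0          57     47.6     1.8563
1          22       34     4.2353
2          35       34     0.0294
3          56     54.4     0.0471
Sum = 6.168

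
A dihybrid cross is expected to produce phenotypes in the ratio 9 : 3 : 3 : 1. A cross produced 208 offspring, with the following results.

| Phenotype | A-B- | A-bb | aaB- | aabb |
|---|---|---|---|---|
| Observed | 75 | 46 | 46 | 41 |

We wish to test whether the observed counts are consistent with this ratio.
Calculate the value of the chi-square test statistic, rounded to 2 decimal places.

Ratio total = 16. Expected counts: 208×9/16 = 117, 208×3/16 = 39, 208×3/16 = 39, 208×1/16 = 13.
χ² = (75−117)²/117 + (46−39)²/39 + (46−39)²/39 + (41−13)²/13
   = 15.077 + 1.256 + 1.256 + 60.308
Sum = 77.90

77.90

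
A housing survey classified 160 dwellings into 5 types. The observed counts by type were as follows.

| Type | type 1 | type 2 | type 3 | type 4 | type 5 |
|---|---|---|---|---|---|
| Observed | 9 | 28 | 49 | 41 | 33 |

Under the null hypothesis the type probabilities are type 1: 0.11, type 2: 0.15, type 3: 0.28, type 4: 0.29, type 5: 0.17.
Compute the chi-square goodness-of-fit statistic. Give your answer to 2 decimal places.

7.13

Expected counts E_i = n·p_i: 160×0.11 = 17.6, 160×0.15 = 24, 160×0.28 = 44.8, 160×0.29 = 46.4, 160×0.17 = 27.2.
χ² = (9−17.6)²/17.6 + (28−24)²/24 + (49−44.8)²/44.8 + (41−46.4)²/46.4 + (33−27.2)²/27.2
   = 4.202 + 0.667 + 0.394 + 0.628 + 1.237
Sum = 7.13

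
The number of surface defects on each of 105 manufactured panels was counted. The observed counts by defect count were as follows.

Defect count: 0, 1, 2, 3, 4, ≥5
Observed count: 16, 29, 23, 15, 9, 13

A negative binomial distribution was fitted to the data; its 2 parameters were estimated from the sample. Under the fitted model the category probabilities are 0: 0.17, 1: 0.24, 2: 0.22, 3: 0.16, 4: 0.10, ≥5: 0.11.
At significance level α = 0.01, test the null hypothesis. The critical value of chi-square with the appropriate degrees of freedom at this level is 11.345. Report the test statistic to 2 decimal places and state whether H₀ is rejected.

1.35; do not reject

Expected counts E_i = n·p_i: 105×0.17 = 17.85, 105×0.24 = 25.2, 105×0.22 = 23.1, 105×0.16 = 16.8, 105×0.10 = 10.5, 105×0.11 = 11.55.
0: (16 − 17.85)²/17.85 = 3.4225/17.85 = 0.192
1: (29 − 25.2)²/25.2 = 14.44/25.2 = 0.573
2: (23 − 23.1)²/23.1 = 0.01/23.1 = 0.000
3: (15 − 16.8)²/16.8 = 3.24/16.8 = 0.193
4: (9 − 10.5)²/10.5 = 2.25/10.5 = 0.214
≥5: (13 − 11.55)²/11.55 = 2.1025/11.55 = 0.182
Sum = 1.35
df = 3. Since 1.35 < 11.345, we do not reject H₀.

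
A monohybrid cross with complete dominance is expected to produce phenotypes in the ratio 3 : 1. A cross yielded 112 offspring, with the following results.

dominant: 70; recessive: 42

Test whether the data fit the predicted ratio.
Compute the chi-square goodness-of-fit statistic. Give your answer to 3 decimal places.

Ratio total = 4. Expected counts: 112×3/4 = 84, 112×1/4 = 28.
cat            O        E   (O−E)²/E
dominant      70       84     2.3333
recessive     42       28     7.0000
Sum = 9.333

9.333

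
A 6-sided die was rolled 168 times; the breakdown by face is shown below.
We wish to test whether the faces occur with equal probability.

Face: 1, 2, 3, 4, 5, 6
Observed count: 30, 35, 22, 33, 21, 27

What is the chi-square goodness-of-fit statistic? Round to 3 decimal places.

Expected count for each of the 6 categories: 168/6 = 28.
χ² = (30−28)²/28 + (35−28)²/28 + (22−28)²/28 + (33−28)²/28 + (21−28)²/28 + (27−28)²/28
   = 0.1429 + 1.7500 + 1.2857 + 0.8929 + 1.7500 + 0.0357
Sum = 5.857

5.857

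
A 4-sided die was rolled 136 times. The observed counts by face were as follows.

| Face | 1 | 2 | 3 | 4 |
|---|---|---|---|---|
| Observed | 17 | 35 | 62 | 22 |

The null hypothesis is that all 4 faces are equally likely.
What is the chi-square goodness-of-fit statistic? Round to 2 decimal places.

35.82

Expected count for each of the 4 categories: 136/4 = 34.
cat         O        E   (O−E)²/E
1          17       34      8.500
2          35       34      0.029
3          62       34     23.059
4          22       34      4.235
Sum = 35.82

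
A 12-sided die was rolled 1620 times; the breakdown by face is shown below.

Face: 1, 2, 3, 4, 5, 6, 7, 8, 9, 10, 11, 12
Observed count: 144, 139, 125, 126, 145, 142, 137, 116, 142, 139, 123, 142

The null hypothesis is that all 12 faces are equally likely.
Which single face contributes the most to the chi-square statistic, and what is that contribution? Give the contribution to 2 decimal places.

Under H₀ each category has probability 1/12, so each expected count is 1620/12 = 135.
1: (144 − 135)²/135 = 81/135 = 0.600
2: (139 − 135)²/135 = 16/135 = 0.119
3: (125 − 135)²/135 = 100/135 = 0.741
4: (126 − 135)²/135 = 81/135 = 0.600
5: (145 − 135)²/135 = 100/135 = 0.741
6: (142 − 135)²/135 = 49/135 = 0.363
7: (137 − 135)²/135 = 4/135 = 0.030
8: (116 − 135)²/135 = 361/135 = 2.674
9: (142 − 135)²/135 = 49/135 = 0.363
10: (139 − 135)²/135 = 16/135 = 0.119
11: (123 − 135)²/135 = 144/135 = 1.067
12: (142 − 135)²/135 = 49/135 = 0.363
The largest term is for 8: 2.67.

8, 2.67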